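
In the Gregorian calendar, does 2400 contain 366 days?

Yes

2400 is a leap year (divisible by 400).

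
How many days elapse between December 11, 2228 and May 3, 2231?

873

December 11, 2228 → December 11, 2229: 365 days.
December 11, 2229 → December 11, 2230: 365 days.
December 2230: 31 − 11 = 20 days remain.
Then January (31), February 2231 (28), March (31), April (30): 31 + 28 + 31 + 30 = 120 days.
May 1–3, 2231: 3 days.
Residual: 143 days.
Total: 873 days.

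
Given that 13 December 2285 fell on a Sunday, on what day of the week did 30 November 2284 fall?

Count forward from the earlier date (November 30, 2284) to the later (December 13, 2285):
Day-of-year of November 30, 2284: 335.
Day-of-year of December 13, 2285: 347.
2284 has 366 days, so 366 − 335 = 31 days remain in 2284.
Total: 31 + 347 = 378 days.
378 is a multiple of 7, so 30 November 2284 falls on the same weekday: Sunday.

Sunday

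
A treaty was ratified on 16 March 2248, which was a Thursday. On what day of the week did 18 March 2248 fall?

Within March 2248: 18 − 16 = 2 days.
2 mod 7 = 2, so 2 days after Thursday is Saturday.

Saturday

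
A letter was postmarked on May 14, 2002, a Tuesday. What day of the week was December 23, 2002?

May 2002: 31 − 14 = 17 days remain.
Then June (30), July (31), August (31), September (30), October (31), November (30): 30 + 31 + 31 + 30 + 31 + 30 = 183 days.
December 1–23, 2002: 23 days.
Total: 17 + 183 + 23 = 223 days.
223 mod 7 = 6, so 6 days after Tuesday is Monday.

Monday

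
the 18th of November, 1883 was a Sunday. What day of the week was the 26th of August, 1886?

Thursday

November 18, 1883 → November 18, 1884: 366 days (1884 is a leap year).
November 18, 1884 → November 18, 1885: 365 days.
November 1885: 30 − 18 = 12 days remain.
Then December (31), January (31), February 1886 (28), March (31), April (30), May (31), June (30), July (31): 31 + 31 + 28 + 31 + 30 + 31 + 30 + 31 = 243 days.
August 1–26, 1886: 26 days.
Residual: 281 days.
Total: 1012 days.
1012 mod 7 = 4, so 4 days after Sunday is Thursday.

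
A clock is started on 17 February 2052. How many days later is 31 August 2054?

February 2052: 29 − 17 = 12 days remain (2052 is a leap year, so February has 29 days).
Then 29 full months totalling 883 days.
August 1–31, 2054: 31 days.
Total: 12 + 883 + 31 = 926 days.

926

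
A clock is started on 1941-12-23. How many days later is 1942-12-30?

372

December 23, 1941 → December 23, 1942: 365 days.
Within December 1942: 30 − 23 = 7 days.
Total: 372 days.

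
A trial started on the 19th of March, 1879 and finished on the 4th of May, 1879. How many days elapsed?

46

March 1879: 31 − 19 = 12 days remain.
Then April (30): 30 days.
May 1–4, 1879: 4 days.
Total: 12 + 30 + 4 = 46 days.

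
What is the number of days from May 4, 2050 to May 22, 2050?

18

Within May 2050: 22 − 4 = 18 days.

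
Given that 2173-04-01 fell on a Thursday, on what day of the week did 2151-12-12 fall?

Sunday

Count forward from the earlier date (December 12, 2151) to the later (April 1, 2173):
From December 12, 2151 to December 12, 2172: 21 years, of which 6 contain a Feb 29 — 15×365 + 6×366 = 7671 days.
December 2172: 31 − 12 = 19 days remain.
Then January (31), February 2173 (28), March (31): 31 + 28 + 31 = 90 days.
April 1, 2173: 1 day.
Residual: 110 days.
Total: 7781 days.
7781 mod 7 = 4, so 4 days before Thursday is Sunday.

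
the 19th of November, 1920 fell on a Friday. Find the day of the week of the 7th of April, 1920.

Count forward from the earlier date (April 7, 1920) to the later (November 19, 1920):
April 1920: 30 − 7 = 23 days remain.
Then May (31), June (30), July (31), August (31), September (30), October (31): 31 + 30 + 31 + 31 + 30 + 31 = 184 days.
November 1–19, 1920: 19 days.
Total: 23 + 184 + 19 = 226 days.
226 mod 7 = 2, so 2 days before Friday is Wednesday.

Wednesday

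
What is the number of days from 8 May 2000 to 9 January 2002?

May 2000: 31 − 8 = 23 days remain.
Then 19 full months totalling 579 days.
January 1–9, 2002: 9 days.
Total: 23 + 579 + 9 = 611 days.

611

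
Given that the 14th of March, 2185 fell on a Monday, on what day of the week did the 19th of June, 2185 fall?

March 2185: 31 − 14 = 17 days remain.
Then April (30), May (31): 30 + 31 = 61 days.
June 1–19, 2185: 19 days.
Total: 17 + 61 + 19 = 97 days.
97 mod 7 = 6, so 6 days after Monday is Sunday.

Sunday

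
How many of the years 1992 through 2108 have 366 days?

Years divisible by 4: 1992, 1996, …, 2108 — 30 in all.
Of these, 2100 is divisible by 100 but not 400, so not leap.
2000 is divisible by 400, so still leap.
Leap years: 30 − 1 = 29.

29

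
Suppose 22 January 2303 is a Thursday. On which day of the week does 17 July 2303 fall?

Friday

January 2303: 31 − 22 = 9 days remain.
Then February 2303 (28), March (31), April (30), May (31), June (30): 28 + 31 + 30 + 31 + 30 = 150 days.
July 1–17, 2303: 17 days.
Total: 9 + 150 + 17 = 176 days.
176 mod 7 = 1, so 1 day after Thursday is Friday.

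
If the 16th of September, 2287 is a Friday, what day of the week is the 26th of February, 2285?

Count forward from the earlier date (February 26, 2285) to the later (September 16, 2287):
Day-of-year of February 26, 2285: 57.
Day-of-year of September 16, 2287: 259.
2285 has 365 days, so 365 − 57 = 308 days remain in 2285.
Full years: 2286: 365. Sum = 365.
Total: 308 + 365 + 259 = 932 days.
932 mod 7 = 1, so 1 day before Friday is Thursday.

Thursday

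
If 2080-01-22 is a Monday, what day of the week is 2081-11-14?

Friday

Day-of-year of January 22, 2080: 22.
Day-of-year of November 14, 2081: 318.
2080 has 366 days, so 366 − 22 = 344 days remain in 2080.
Total: 344 + 318 = 662 days.
662 mod 7 = 4, so 4 days after Monday is Friday.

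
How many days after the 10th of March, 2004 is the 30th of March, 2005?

385

March 2004: 31 − 10 = 21 days remain.
Then 11 full months totalling 334 days.
March 1–30, 2005: 30 days.
Total: 21 + 334 + 30 = 385 days.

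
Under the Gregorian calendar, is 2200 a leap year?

No

2200 is not a leap year (divisible by 100 but not 400).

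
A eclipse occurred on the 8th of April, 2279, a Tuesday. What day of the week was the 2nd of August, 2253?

Tuesday

Count forward from the earlier date (August 2, 2253) to the later (April 8, 2279):
Day-of-year of August 2, 2253: 214.
Day-of-year of April 8, 2279: 98.
2253 has 365 days, so 365 − 214 = 151 days remain in 2253.
Full years 2254–2278: 19 common + 6 leap = 19×365 + 6×366 = 9131 days.
Total: 151 + 9131 + 98 = 9380 days.
9380 is a multiple of 7, so the 2nd of August, 2253 falls on the same weekday: Tuesday.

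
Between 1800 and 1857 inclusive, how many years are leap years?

Years divisible by 4: 1800, 1804, …, 1856 — 15 in all.
Of these, 1800 is divisible by 100 but not 400, so not leap.
Leap years: 15 − 1 = 14.

14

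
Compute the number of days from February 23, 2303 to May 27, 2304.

February 23, 2303 → February 23, 2304: 365 days.
February 2304: 29 − 23 = 6 days remain (2304 is a leap year, so February has 29 days).
Then March (31), April (30): 31 + 30 = 61 days.
May 1–27, 2304: 27 days.
Residual: 94 days.
Total: 459 days.

459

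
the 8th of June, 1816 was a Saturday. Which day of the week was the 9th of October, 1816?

June 1816: 30 − 8 = 22 days remain.
Then July (31), August (31), September (30): 31 + 31 + 30 = 92 days.
October 1–9, 1816: 9 days.
Total: 22 + 92 + 9 = 123 days.
123 mod 7 = 4, so 4 days after Saturday is Wednesday.

Wednesday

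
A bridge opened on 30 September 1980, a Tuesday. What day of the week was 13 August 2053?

From September 30, 1980 to September 30, 2052: 72 years, of which 18 contain a Feb 29 — 54×365 + 18×366 = 26298 days.
(2000 is a leap year (divisible by 400).)
September 2052: 30 − 30 = 0 days remain.
Then 10 full months totalling 304 days.
August 1–13, 2053: 13 days.
Residual: 317 days.
Total: 26615 days.
26615 mod 7 = 1, so 1 day after Tuesday is Wednesday.

Wednesday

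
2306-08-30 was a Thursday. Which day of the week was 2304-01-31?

Sunday

Count forward from the earlier date (January 31, 2304) to the later (August 30, 2306):
January 31, 2304 → January 31, 2305: 366 days (2304 is a leap year).
January 31, 2305 → January 31, 2306: 365 days.
January 2306: 31 − 31 = 0 days remain.
Then February 2306 (28), March (31), April (30), May (31), June (30), July (31): 28 + 31 + 30 + 31 + 30 + 31 = 181 days.
August 1–30, 2306: 30 days.
Residual: 211 days.
Total: 942 days.
942 mod 7 = 4, so 4 days before Thursday is Sunday.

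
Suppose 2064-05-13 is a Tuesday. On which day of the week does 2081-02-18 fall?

From May 13, 2064 to May 13, 2080: 16 years, of which 4 contain a Feb 29 — 12×365 + 4×366 = 5844 days.
May 2080: 31 − 13 = 18 days remain.
Then June (30), July (31), August (31), September (30), October (31), November (30), December (31), January (31): 30 + 31 + 31 + 30 + 31 + 30 + 31 + 31 = 245 days.
February 1–18, 2081: 18 days (2081 is not a leap year).
Residual: 281 days.
Total: 6125 days.
6125 is a multiple of 7, so 2081-02-18 falls on the same weekday: Tuesday.

Tuesday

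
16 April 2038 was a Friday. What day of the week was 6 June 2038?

April 2038: 30 − 16 = 14 days remain.
Then May (31): 31 days.
June 1–6, 2038: 6 days.
Total: 14 + 31 + 6 = 51 days.
51 mod 7 = 2, so 2 days after Friday is Sunday.

Sunday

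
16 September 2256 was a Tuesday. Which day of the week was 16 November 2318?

Day-of-year of September 16, 2256: 260.
Day-of-year of November 16, 2318: 320.
2256 has 366 days, so 366 − 260 = 106 days remain in 2256.
Full years 2257–2317: 47 common + 14 leap = 47×365 + 14×366 = 22279 days.
Total: 106 + 22279 + 320 = 22705 days.
22705 mod 7 = 4, so 4 days after Tuesday is Saturday.

Saturday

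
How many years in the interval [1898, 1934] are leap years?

8

Years divisible by 4 in [1898, 1934]: 1900, 1904, 1908, 1912, 1916, 1920, 1924, 1928, 1932.
Of these, 1900 is divisible by 100 but not 400, so not leap.
Leap years: 9 − 1 = 8.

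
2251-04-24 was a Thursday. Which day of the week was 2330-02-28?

Friday

From April 24, 2251 to April 24, 2329: 78 years, of which 19 contain a Feb 29 — 59×365 + 19×366 = 28489 days.
(2300 is not a leap year (divisible by 100 but not 400).)
April 2329: 30 − 24 = 6 days remain.
Then 9 full months totalling 276 days.
February 1–28, 2330: 28 days (2330 is not a leap year).
Residual: 310 days.
Total: 28799 days.
28799 mod 7 = 1, so 1 day after Thursday is Friday.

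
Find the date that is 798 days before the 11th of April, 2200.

the 2nd of February, 2198

Count 798 days before April 11, 2200:
February 2, 2198 → February 2, 2199: 365 days.
February 2, 2199 → February 2, 2200: 365 days.
February 2200: 28 − 2 = 26 days remain (2200 is not a leap year (divisible by 100 but not 400), so February has 28 days).
Then March (31): 31 days.
April 1–11, 2200: 11 days.
Residual: 68 days.
Total: 798 days.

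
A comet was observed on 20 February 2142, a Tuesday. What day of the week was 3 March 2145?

February 20, 2142 → February 20, 2143: 365 days.
February 20, 2143 → February 20, 2144: 365 days.
February 20, 2144 → February 20, 2145: 366 days (2144 is a leap year).
February 2145: 28 − 20 = 8 days remain (2145 is not a leap year, so February has 28 days).
March 1–3, 2145: 3 days.
Residual: 11 days.
Total: 1107 days.
1107 mod 7 = 1, so 1 day after Tuesday is Wednesday.

Wednesday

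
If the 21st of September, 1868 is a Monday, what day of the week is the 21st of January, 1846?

Count forward from the earlier date (January 21, 1846) to the later (September 21, 1868):
From January 21, 1846 to January 21, 1868: 22 years, of which 5 contain a Feb 29 — 17×365 + 5×366 = 8035 days.
January 1868: 31 − 21 = 10 days remain.
Then February 1868 (29), March (31), April (30), May (31), June (30), July (31), August (31): 29 + 31 + 30 + 31 + 30 + 31 + 31 = 213 days.
September 1–21, 1868: 21 days.
Residual: 244 days.
Total: 8279 days.
8279 mod 7 = 5, so 5 days before Monday is Wednesday.

Wednesday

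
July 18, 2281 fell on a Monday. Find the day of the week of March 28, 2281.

Count forward from the earlier date (March 28, 2281) to the later (July 18, 2281):
March 2281: 31 − 28 = 3 days remain.
Then April (30), May (31), June (30): 30 + 31 + 30 = 91 days.
July 1–18, 2281: 18 days.
Total: 3 + 91 + 18 = 112 days.
112 is a multiple of 7, so March 28, 2281 falls on the same weekday: Monday.

Monday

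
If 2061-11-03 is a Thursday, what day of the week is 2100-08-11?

Day-of-year of November 3, 2061: 307.
Day-of-year of August 11, 2100: 223.
2061 has 365 days, so 365 − 307 = 58 days remain in 2061.
Full years 2062–2099: 29 common + 9 leap = 29×365 + 9×366 = 13879 days.
Total: 58 + 13879 + 223 = 14160 days.
14160 mod 7 = 6, so 6 days after Thursday is Wednesday.

Wednesday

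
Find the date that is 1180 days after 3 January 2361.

28 March 2364

Count 1180 days after January 3, 2361:
January 3, 2361 → January 3, 2362: 365 days.
January 3, 2362 → January 3, 2363: 365 days.
January 3, 2363 → January 3, 2364: 365 days.
January 2364: 31 − 3 = 28 days remain.
Then February 2364 (29): 29 days.
March 1–28, 2364: 28 days.
Residual: 85 days.
Total: 1180 days.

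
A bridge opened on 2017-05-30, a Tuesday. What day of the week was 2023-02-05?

Sunday

May 30, 2017 → May 30, 2018: 365 days.
May 30, 2018 → May 30, 2019: 365 days.
May 30, 2019 → May 30, 2020: 366 days (2020 is a leap year).
May 30, 2020 → May 30, 2021: 365 days.
May 30, 2021 → May 30, 2022: 365 days.
May 2022: 31 − 30 = 1 day remains.
Then June (30), July (31), August (31), September (30), October (31), November (30), December (31), January (31): 30 + 31 + 31 + 30 + 31 + 30 + 31 + 31 = 245 days.
February 1–5, 2023: 5 days (2023 is not a leap year).
Residual: 251 days.
Total: 2077 days.
2077 mod 7 = 5, so 5 days after Tuesday is Sunday.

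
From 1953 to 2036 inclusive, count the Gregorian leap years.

Years divisible by 4: 1956, 1960, …, 2036 — 21 in all.
2000 is divisible by 400, so still leap.
No century exceptions apply. Count: 21.

21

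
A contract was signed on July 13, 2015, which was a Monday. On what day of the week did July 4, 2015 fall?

Saturday

Count forward from the earlier date (July 4, 2015) to the later (July 13, 2015):
Within July 2015: 13 − 4 = 9 days.
9 mod 7 = 2, so 2 days before Monday is Saturday.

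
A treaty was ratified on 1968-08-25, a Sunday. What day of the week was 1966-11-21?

Count forward from the earlier date (November 21, 1966) to the later (August 25, 1968):
Day-of-year of November 21, 1966: 325.
Day-of-year of August 25, 1968: 238.
1966 has 365 days, so 365 − 325 = 40 days remain in 1966.
Full years: 1967: 365. Sum = 365.
Total: 40 + 365 + 238 = 643 days.
643 mod 7 = 6, so 6 days before Sunday is Monday.

Monday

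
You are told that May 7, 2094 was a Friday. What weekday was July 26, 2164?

From May 7, 2094 to May 7, 2164: 70 years, of which 17 contain a Feb 29 — 53×365 + 17×366 = 25567 days.
(2100 is not a leap year (divisible by 100 but not 400).)
May 2164: 31 − 7 = 24 days remain.
Then June (30): 30 days.
July 1–26, 2164: 26 days.
Residual: 80 days.
Total: 25647 days.
25647 mod 7 = 6, so 6 days after Friday is Thursday.

Thursday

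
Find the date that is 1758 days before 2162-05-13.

2157-07-20

Count 1758 days before May 13, 2162:
July 20, 2157 → July 20, 2158: 365 days.
July 20, 2158 → July 20, 2159: 365 days.
July 20, 2159 → July 20, 2160: 366 days (2160 is a leap year).
July 20, 2160 → July 20, 2161: 365 days.
July 2161: 31 − 20 = 11 days remain.
Then 9 full months totalling 273 days.
May 1–13, 2162: 13 days.
Residual: 297 days.
Total: 1758 days.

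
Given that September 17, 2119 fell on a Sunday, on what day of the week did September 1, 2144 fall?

Day-of-year of September 17, 2119: 260.
Day-of-year of September 1, 2144: 245.
2119 has 365 days, so 365 − 260 = 105 days remain in 2119.
Full years 2120–2143: 18 common + 6 leap = 18×365 + 6×366 = 8766 days.
Total: 105 + 8766 + 245 = 9116 days.
9116 mod 7 = 2, so 2 days after Sunday is Tuesday.

Tuesday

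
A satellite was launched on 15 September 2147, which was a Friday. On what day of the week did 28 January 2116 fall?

Count forward from the earlier date (January 28, 2116) to the later (September 15, 2147):
From January 28, 2116 to January 28, 2147: 31 years, of which 8 contain a Feb 29 — 23×365 + 8×366 = 11323 days.
January 2147: 31 − 28 = 3 days remain.
Then February 2147 (28), March (31), April (30), May (31), June (30), July (31), August (31): 28 + 31 + 30 + 31 + 30 + 31 + 31 = 212 days.
September 1–15, 2147: 15 days.
Residual: 230 days.
Total: 11553 days.
11553 mod 7 = 3, so 3 days before Friday is Tuesday.

Tuesday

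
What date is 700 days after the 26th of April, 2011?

the 26th of March, 2013

Count 700 days after April 26, 2011:
Day-of-year of April 26, 2011: 116.
Day-of-year of March 26, 2013: 85.
2011 has 365 days, so 365 − 116 = 249 days remain in 2011.
Full years: 2012: 366. Sum = 366.
Total: 249 + 366 + 85 = 700 days.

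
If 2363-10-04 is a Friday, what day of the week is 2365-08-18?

Day-of-year of October 4, 2363: 277.
Day-of-year of August 18, 2365: 230.
2363 has 365 days, so 365 − 277 = 88 days remain in 2363.
Full years: 2364: 366. Sum = 366.
Total: 88 + 366 + 230 = 684 days.
684 mod 7 = 5, so 5 days after Friday is Wednesday.

Wednesday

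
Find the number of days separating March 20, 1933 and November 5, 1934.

March 1933: 31 − 20 = 11 days remain.
Then 19 full months totalling 579 days.
November 1–5, 1934: 5 days.
Total: 11 + 579 + 5 = 595 days.

595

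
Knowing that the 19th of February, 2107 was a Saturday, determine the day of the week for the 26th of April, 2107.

Tuesday

February 2107: 28 − 19 = 9 days remain (2107 is not a leap year, so February has 28 days).
Then March (31): 31 days.
April 1–26, 2107: 26 days.
Total: 9 + 31 + 26 = 66 days.
66 mod 7 = 3, so 3 days after Saturday is Tuesday.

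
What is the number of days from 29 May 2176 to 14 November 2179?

1264

May 29, 2176 → May 29, 2177: 365 days.
May 29, 2177 → May 29, 2178: 365 days.
May 29, 2178 → May 29, 2179: 365 days.
May 2179: 31 − 29 = 2 days remain.
Then June (30), July (31), August (31), September (30), October (31): 30 + 31 + 31 + 30 + 31 = 153 days.
November 1–14, 2179: 14 days.
Residual: 169 days.
Total: 1264 days.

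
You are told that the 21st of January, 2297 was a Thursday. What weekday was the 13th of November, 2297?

January 2297: 31 − 21 = 10 days remain.
Then 9 full months totalling 273 days.
November 1–13, 2297: 13 days.
Total: 10 + 273 + 13 = 296 days.
296 mod 7 = 2, so 2 days after Thursday is Saturday.

Saturday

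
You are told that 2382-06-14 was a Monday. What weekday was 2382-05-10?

Count forward from the earlier date (May 10, 2382) to the later (June 14, 2382):
May 2382: 31 − 10 = 21 days remain.
June 1–14, 2382: 14 days.
Total: 21 + 14 = 35 days.
35 is a multiple of 7, so 2382-05-10 falls on the same weekday: Monday.

Monday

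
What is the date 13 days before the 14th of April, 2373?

the 1st of April, 2373

Count 13 days before April 14, 2373:
Within April 2373: 14 − 1 = 13 days.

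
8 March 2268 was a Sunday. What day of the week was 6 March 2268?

Friday

Count forward from the earlier date (March 6, 2268) to the later (March 8, 2268):
Within March 2268: 8 − 6 = 2 days.
2 mod 7 = 2, so 2 days before Sunday is Friday.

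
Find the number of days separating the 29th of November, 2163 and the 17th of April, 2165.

505

November 2163: 30 − 29 = 1 day remains.
Then 16 full months totalling 487 days.
April 1–17, 2165: 17 days.
Total: 1 + 487 + 17 = 505 days.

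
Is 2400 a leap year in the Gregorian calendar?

2400 is a leap year (divisible by 400).

Yes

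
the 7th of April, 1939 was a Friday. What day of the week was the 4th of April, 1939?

Count forward from the earlier date (April 4, 1939) to the later (April 7, 1939):
Within April 1939: 7 − 4 = 3 days.
3 mod 7 = 3, so 3 days before Friday is Tuesday.

Tuesday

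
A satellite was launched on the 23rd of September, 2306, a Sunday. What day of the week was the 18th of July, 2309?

Day-of-year of September 23, 2306: 266.
Day-of-year of July 18, 2309: 199.
2306 has 365 days, so 365 − 266 = 99 days remain in 2306.
Full years: 2307: 365; 2308: 366. Sum = 731.
Total: 99 + 731 + 199 = 1029 days.
1029 is a multiple of 7, so the 18th of July, 2309 falls on the same weekday: Sunday.

Sunday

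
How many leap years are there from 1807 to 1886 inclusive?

20

Years divisible by 4: 1808, 1812, …, 1884 — 20 in all.
No century exceptions apply. Count: 20.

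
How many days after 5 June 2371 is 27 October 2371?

144

June 2371: 30 − 5 = 25 days remain.
Then July (31), August (31), September (30): 31 + 31 + 30 = 92 days.
October 1–27, 2371: 27 days.
Total: 25 + 92 + 27 = 144 days.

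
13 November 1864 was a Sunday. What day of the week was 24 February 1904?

From November 13, 1864 to November 13, 1903: 39 years, of which 8 contain a Feb 29 — 31×365 + 8×366 = 14243 days.
(1900 is not a leap year (divisible by 100 but not 400).)
November 1903: 30 − 13 = 17 days remain.
Then December (31), January (31): 31 + 31 = 62 days.
February 1–24, 1904: 24 days (1904 is a leap year).
Residual: 103 days.
Total: 14346 days.
14346 mod 7 = 3, so 3 days after Sunday is Wednesday.

Wednesday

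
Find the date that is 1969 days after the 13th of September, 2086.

the 3rd of February, 2092

Count 1969 days after September 13, 2086:
September 13, 2086 → September 13, 2087: 365 days.
September 13, 2087 → September 13, 2088: 366 days (2088 is a leap year).
September 13, 2088 → September 13, 2089: 365 days.
September 13, 2089 → September 13, 2090: 365 days.
September 13, 2090 → September 13, 2091: 365 days.
September 2091: 30 − 13 = 17 days remain.
Then October (31), November (30), December (31), January (31): 31 + 30 + 31 + 31 = 123 days.
February 1–3, 2092: 3 days (2092 is a leap year).
Residual: 143 days.
Total: 1969 days.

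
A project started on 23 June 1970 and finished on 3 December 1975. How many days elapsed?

1989

June 23, 1970 → June 23, 1971: 365 days.
June 23, 1971 → June 23, 1972: 366 days (1972 is a leap year).
June 23, 1972 → June 23, 1973: 365 days.
June 23, 1973 → June 23, 1974: 365 days.
June 23, 1974 → June 23, 1975: 365 days.
June 1975: 30 − 23 = 7 days remain.
Then July (31), August (31), September (30), October (31), November (30): 31 + 31 + 30 + 31 + 30 = 153 days.
December 1–3, 1975: 3 days.
Residual: 163 days.
Total: 1989 days.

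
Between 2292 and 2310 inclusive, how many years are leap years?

4

Years divisible by 4 in [2292, 2310]: 2292, 2296, 2300, 2304, 2308.
Of these, 2300 is divisible by 100 but not 400, so not leap.
Leap years: 5 − 1 = 4.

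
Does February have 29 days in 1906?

1906 is not a leap year.

No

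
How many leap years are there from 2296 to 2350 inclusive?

Years divisible by 4: 2296, 2300, …, 2348 — 14 in all.
Of these, 2300 is divisible by 100 but not 400, so not leap.
Leap years: 14 − 1 = 13.

13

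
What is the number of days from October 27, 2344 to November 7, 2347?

Day-of-year of October 27, 2344: 301.
Day-of-year of November 7, 2347: 311.
2344 has 366 days, so 366 − 301 = 65 days remain in 2344.
Full years: 2345: 365; 2346: 365. Sum = 730.
Total: 65 + 730 + 311 = 1106 days.

1106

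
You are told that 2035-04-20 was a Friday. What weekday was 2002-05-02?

Thursday

Count forward from the earlier date (May 2, 2002) to the later (April 20, 2035):
Day-of-year of May 2, 2002: 122.
Day-of-year of April 20, 2035: 110.
2002 has 365 days, so 365 − 122 = 243 days remain in 2002.
Full years 2003–2034: 24 common + 8 leap = 24×365 + 8×366 = 11688 days.
Total: 243 + 11688 + 110 = 12041 days.
12041 mod 7 = 1, so 1 day before Friday is Thursday.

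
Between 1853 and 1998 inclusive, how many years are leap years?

35

Years divisible by 4: 1856, 1860, …, 1996 — 36 in all.
Of these, 1900 is divisible by 100 but not 400, so not leap.
Leap years: 36 − 1 = 35.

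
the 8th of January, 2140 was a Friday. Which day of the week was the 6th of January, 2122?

Count forward from the earlier date (January 6, 2122) to the later (January 8, 2140):
From January 6, 2122 to January 6, 2140: 18 years, of which 4 contain a Feb 29 — 14×365 + 4×366 = 6574 days.
Within January 2140: 8 − 6 = 2 days.
Total: 6576 days.
6576 mod 7 = 3, so 3 days before Friday is Tuesday.

Tuesday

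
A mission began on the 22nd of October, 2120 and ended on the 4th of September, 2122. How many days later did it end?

October 22, 2120 → October 22, 2121: 365 days.
October 2121: 31 − 22 = 9 days remain.
Then 10 full months totalling 304 days.
September 1–4, 2122: 4 days.
Residual: 317 days.
Total: 682 days.

682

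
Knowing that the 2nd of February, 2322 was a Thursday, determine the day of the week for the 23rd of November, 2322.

February 2322: 28 − 2 = 26 days remain (2322 is not a leap year, so February has 28 days).
Then March (31), April (30), May (31), June (30), July (31), August (31), September (30), October (31): 31 + 30 + 31 + 30 + 31 + 31 + 30 + 31 = 245 days.
November 1–23, 2322: 23 days.
Total: 26 + 245 + 23 = 294 days.
294 is a multiple of 7, so the 23rd of November, 2322 falls on the same weekday: Thursday.

Thursday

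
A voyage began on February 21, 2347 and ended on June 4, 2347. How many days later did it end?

103

February 2347: 28 − 21 = 7 days remain (2347 is not a leap year, so February has 28 days).
Then March (31), April (30), May (31): 31 + 30 + 31 = 92 days.
June 1–4, 2347: 4 days.
Total: 7 + 92 + 4 = 103 days.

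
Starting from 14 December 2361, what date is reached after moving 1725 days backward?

25 March 2357

Count 1725 days before December 14, 2361:
March 25, 2357 → March 25, 2358: 365 days.
March 25, 2358 → March 25, 2359: 365 days.
March 25, 2359 → March 25, 2360: 366 days (2360 is a leap year).
March 25, 2360 → March 25, 2361: 365 days.
March 2361: 31 − 25 = 6 days remain.
Then April (30), May (31), June (30), July (31), August (31), September (30), October (31), November (30): 30 + 31 + 30 + 31 + 31 + 30 + 31 + 30 = 244 days.
December 1–14, 2361: 14 days.
Residual: 264 days.
Total: 1725 days.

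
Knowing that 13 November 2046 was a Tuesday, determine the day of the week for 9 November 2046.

Friday

Count forward from the earlier date (November 9, 2046) to the later (November 13, 2046):
Within November 2046: 13 − 9 = 4 days.
4 mod 7 = 4, so 4 days before Tuesday is Friday.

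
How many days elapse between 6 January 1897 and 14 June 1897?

January 1897: 31 − 6 = 25 days remain.
Then February 1897 (28), March (31), April (30), May (31): 28 + 31 + 30 + 31 = 120 days.
June 1–14, 1897: 14 days.
Total: 25 + 120 + 14 = 159 days.

159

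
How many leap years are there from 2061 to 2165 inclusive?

25

Years divisible by 4: 2064, 2068, …, 2164 — 26 in all.
Of these, 2100 is divisible by 100 but not 400, so not leap.
Leap years: 26 − 1 = 25.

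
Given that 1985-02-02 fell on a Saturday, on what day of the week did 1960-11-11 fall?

Count forward from the earlier date (November 11, 1960) to the later (February 2, 1985):
Day-of-year of November 11, 1960: 316.
Day-of-year of February 2, 1985: 33.
1960 has 366 days, so 366 − 316 = 50 days remain in 1960.
Full years 1961–1984: 18 common + 6 leap = 18×365 + 6×366 = 8766 days.
Total: 50 + 8766 + 33 = 8849 days.
8849 mod 7 = 1, so 1 day before Saturday is Friday.

Friday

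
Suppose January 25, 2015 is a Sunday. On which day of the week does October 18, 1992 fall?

Sunday

Count forward from the earlier date (October 18, 1992) to the later (January 25, 2015):
From October 18, 1992 to October 18, 2014: 22 years, of which 5 contain a Feb 29 — 17×365 + 5×366 = 8035 days.
(2000 is a leap year (divisible by 400).)
October 2014: 31 − 18 = 13 days remain.
Then November (30), December (31): 30 + 31 = 61 days.
January 1–25, 2015: 25 days.
Residual: 99 days.
Total: 8134 days.
8134 is a multiple of 7, so October 18, 1992 falls on the same weekday: Sunday.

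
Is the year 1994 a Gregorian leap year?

No

1994 is not a leap year.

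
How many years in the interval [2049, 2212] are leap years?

Years divisible by 4: 2052, 2056, …, 2212 — 41 in all.
Of these, 2100, 2200 are divisible by 100 but not 400, so not leap.
Leap years: 41 − 2 = 39.

39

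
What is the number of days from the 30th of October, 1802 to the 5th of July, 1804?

October 1802: 31 − 30 = 1 day remains.
Then 20 full months totalling 608 days.
July 1–5, 1804: 5 days.
Total: 1 + 608 + 5 = 614 days.

614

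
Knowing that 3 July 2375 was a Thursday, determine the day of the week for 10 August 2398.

Day-of-year of July 3, 2375: 184.
Day-of-year of August 10, 2398: 222.
2375 has 365 days, so 365 − 184 = 181 days remain in 2375.
Full years 2376–2397: 16 common + 6 leap = 16×365 + 6×366 = 8036 days.
Total: 181 + 8036 + 222 = 8439 days.
8439 mod 7 = 4, so 4 days after Thursday is Monday.

Monday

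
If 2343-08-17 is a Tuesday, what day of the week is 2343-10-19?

Tuesday

August 2343: 31 − 17 = 14 days remain.
Then September (30): 30 days.
October 1–19, 2343: 19 days.
Total: 14 + 30 + 19 = 63 days.
63 is a multiple of 7, so 2343-10-19 falls on the same weekday: Tuesday.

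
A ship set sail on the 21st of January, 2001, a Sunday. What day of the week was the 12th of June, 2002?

Wednesday

Day-of-year of January 21, 2001: 21.
Day-of-year of June 12, 2002: 163.
2001 has 365 days, so 365 − 21 = 344 days remain in 2001.
Total: 344 + 163 = 507 days.
507 mod 7 = 3, so 3 days after Sunday is Wednesday.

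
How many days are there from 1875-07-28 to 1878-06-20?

Day-of-year of July 28, 1875: 209.
Day-of-year of June 20, 1878: 171.
1875 has 365 days, so 365 − 209 = 156 days remain in 1875.
Full years: 1876: 366; 1877: 365. Sum = 731.
Total: 156 + 731 + 171 = 1058 days.

1058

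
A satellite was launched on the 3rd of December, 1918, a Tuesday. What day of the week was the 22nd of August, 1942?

Saturday

From December 3, 1918 to December 3, 1941: 23 years, of which 6 contain a Feb 29 — 17×365 + 6×366 = 8401 days.
December 1941: 31 − 3 = 28 days remain.
Then January (31), February 1942 (28), March (31), April (30), May (31), June (30), July (31): 31 + 28 + 31 + 30 + 31 + 30 + 31 = 212 days.
August 1–22, 1942: 22 days.
Residual: 262 days.
Total: 8663 days.
8663 mod 7 = 4, so 4 days after Tuesday is Saturday.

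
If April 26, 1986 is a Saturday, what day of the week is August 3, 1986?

Sunday

April 1986: 30 − 26 = 4 days remain.
Then May (31), June (30), July (31): 31 + 30 + 31 = 92 days.
August 1–3, 1986: 3 days.
Total: 4 + 92 + 3 = 99 days.
99 mod 7 = 1, so 1 day after Saturday is Sunday.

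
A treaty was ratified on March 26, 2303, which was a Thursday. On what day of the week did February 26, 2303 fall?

Thursday

Count forward from the earlier date (February 26, 2303) to the later (March 26, 2303):
February 2303: 28 − 26 = 2 days remain (2303 is not a leap year, so February has 28 days).
March 1–26, 2303: 26 days.
Total: 2 + 26 = 28 days.
28 is a multiple of 7, so February 26, 2303 falls on the same weekday: Thursday.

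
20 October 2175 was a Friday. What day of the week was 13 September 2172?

Sunday

Count forward from the earlier date (September 13, 2172) to the later (October 20, 2175):
September 13, 2172 → September 13, 2173: 365 days.
September 13, 2173 → September 13, 2174: 365 days.
September 13, 2174 → September 13, 2175: 365 days.
September 2175: 30 − 13 = 17 days remain.
October 1–20, 2175: 20 days.
Residual: 37 days.
Total: 1132 days.
1132 mod 7 = 5, so 5 days before Friday is Sunday.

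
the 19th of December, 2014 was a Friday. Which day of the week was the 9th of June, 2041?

Sunday

Day-of-year of December 19, 2014: 353.
Day-of-year of June 9, 2041: 160.
2014 has 365 days, so 365 − 353 = 12 days remain in 2014.
Full years 2015–2040: 19 common + 7 leap = 19×365 + 7×366 = 9497 days.
Total: 12 + 9497 + 160 = 9669 days.
9669 mod 7 = 2, so 2 days after Friday is Sunday.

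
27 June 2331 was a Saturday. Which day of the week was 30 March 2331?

Monday

Count forward from the earlier date (March 30, 2331) to the later (June 27, 2331):
March 2331: 31 − 30 = 1 day remains.
Then April (30), May (31): 30 + 31 = 61 days.
June 1–27, 2331: 27 days.
Total: 1 + 61 + 27 = 89 days.
89 mod 7 = 5, so 5 days before Saturday is Monday.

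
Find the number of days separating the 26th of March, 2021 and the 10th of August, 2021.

137

March 2021: 31 − 26 = 5 days remain.
Then April (30), May (31), June (30), July (31): 30 + 31 + 30 + 31 = 122 days.
August 1–10, 2021: 10 days.
Total: 5 + 122 + 10 = 137 days.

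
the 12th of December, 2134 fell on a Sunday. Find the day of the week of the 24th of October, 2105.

Count forward from the earlier date (October 24, 2105) to the later (December 12, 2134):
From October 24, 2105 to October 24, 2134: 29 years, of which 7 contain a Feb 29 — 22×365 + 7×366 = 10592 days.
October 2134: 31 − 24 = 7 days remain.
Then November (30): 30 days.
December 1–12, 2134: 12 days.
Residual: 49 days.
Total: 10641 days.
10641 mod 7 = 1, so 1 day before Sunday is Saturday.

Saturday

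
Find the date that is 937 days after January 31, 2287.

August 25, 2289

Count 937 days after January 31, 2287:
Day-of-year of January 31, 2287: 31.
Day-of-year of August 25, 2289: 237.
2287 has 365 days, so 365 − 31 = 334 days remain in 2287.
Full years: 2288: 366. Sum = 366.
Total: 334 + 366 + 237 = 937 days.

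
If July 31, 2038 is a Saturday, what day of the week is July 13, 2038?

Tuesday

Count forward from the earlier date (July 13, 2038) to the later (July 31, 2038):
Within July 2038: 31 − 13 = 18 days.
18 mod 7 = 4, so 4 days before Saturday is Tuesday.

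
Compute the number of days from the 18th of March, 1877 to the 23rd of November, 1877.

March 1877: 31 − 18 = 13 days remain.
Then April (30), May (31), June (30), July (31), August (31), September (30), October (31): 30 + 31 + 30 + 31 + 31 + 30 + 31 = 214 days.
November 1–23, 1877: 23 days.
Total: 13 + 214 + 23 = 250 days.

250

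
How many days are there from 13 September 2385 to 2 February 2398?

Day-of-year of September 13, 2385: 256.
Day-of-year of February 2, 2398: 33.
2385 has 365 days, so 365 − 256 = 109 days remain in 2385.
Full years 2386–2397: 9 common + 3 leap = 9×365 + 3×366 = 4383 days.
Total: 109 + 4383 + 33 = 4525 days.

4525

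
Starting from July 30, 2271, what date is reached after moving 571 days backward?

January 5, 2270

Count 571 days before July 30, 2271:
January 5, 2270 → January 5, 2271: 365 days.
January 2271: 31 − 5 = 26 days remain.
Then February 2271 (28), March (31), April (30), May (31), June (30): 28 + 31 + 30 + 31 + 30 = 150 days.
July 1–30, 2271: 30 days.
Residual: 206 days.
Total: 571 days.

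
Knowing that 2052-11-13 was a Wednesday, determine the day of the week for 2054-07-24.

November 2052: 30 − 13 = 17 days remain.
Then 19 full months totalling 577 days.
July 1–24, 2054: 24 days.
Total: 17 + 577 + 24 = 618 days.
618 mod 7 = 2, so 2 days after Wednesday is Friday.

Friday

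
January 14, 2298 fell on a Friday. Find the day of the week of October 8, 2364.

Thursday

Day-of-year of January 14, 2298: 14.
Day-of-year of October 8, 2364: 282.
2298 has 365 days, so 365 − 14 = 351 days remain in 2298.
Full years 2299–2363: 50 common + 15 leap = 50×365 + 15×366 = 23740 days.
Total: 351 + 23740 + 282 = 24373 days.
24373 mod 7 = 6, so 6 days after Friday is Thursday.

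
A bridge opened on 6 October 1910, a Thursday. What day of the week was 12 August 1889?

Count forward from the earlier date (August 12, 1889) to the later (October 6, 1910):
Day-of-year of August 12, 1889: 224.
Day-of-year of October 6, 1910: 279.
1889 has 365 days, so 365 − 224 = 141 days remain in 1889.
Full years 1890–1909: 16 common + 4 leap = 16×365 + 4×366 = 7304 days.
Total: 141 + 7304 + 279 = 7724 days.
7724 mod 7 = 3, so 3 days before Thursday is Monday.

Monday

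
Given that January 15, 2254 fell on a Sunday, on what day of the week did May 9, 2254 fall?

January 2254: 31 − 15 = 16 days remain.
Then February 2254 (28), March (31), April (30): 28 + 31 + 30 = 89 days.
May 1–9, 2254: 9 days.
Total: 16 + 89 + 9 = 114 days.
114 mod 7 = 2, so 2 days after Sunday is Tuesday.

Tuesday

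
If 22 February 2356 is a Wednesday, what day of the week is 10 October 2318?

Count forward from the earlier date (October 10, 2318) to the later (February 22, 2356):
Day-of-year of October 10, 2318: 283.
Day-of-year of February 22, 2356: 53.
2318 has 365 days, so 365 − 283 = 82 days remain in 2318.
Full years 2319–2355: 28 common + 9 leap = 28×365 + 9×366 = 13514 days.
Total: 82 + 13514 + 53 = 13649 days.
13649 mod 7 = 6, so 6 days before Wednesday is Thursday.

Thursday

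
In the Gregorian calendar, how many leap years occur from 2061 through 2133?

17

Years divisible by 4: 2064, 2068, …, 2132 — 18 in all.
Of these, 2100 is divisible by 100 but not 400, so not leap.
Leap years: 18 − 1 = 17.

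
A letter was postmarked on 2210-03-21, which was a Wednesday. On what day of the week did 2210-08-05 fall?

Sunday

March 2210: 31 − 21 = 10 days remain.
Then April (30), May (31), June (30), July (31): 30 + 31 + 30 + 31 = 122 days.
August 1–5, 2210: 5 days.
Total: 10 + 122 + 5 = 137 days.
137 mod 7 = 4, so 4 days after Wednesday is Sunday.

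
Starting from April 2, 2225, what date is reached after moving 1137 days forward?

May 13, 2228

Count 1137 days after April 2, 2225:
April 2, 2225 → April 2, 2226: 365 days.
April 2, 2226 → April 2, 2227: 365 days.
April 2, 2227 → April 2, 2228: 366 days (2228 is a leap year).
April 2228: 30 − 2 = 28 days remain.
May 1–13, 2228: 13 days.
Residual: 41 days.
Total: 1137 days.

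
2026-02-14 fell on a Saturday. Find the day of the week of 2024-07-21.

Count forward from the earlier date (July 21, 2024) to the later (February 14, 2026):
Day-of-year of July 21, 2024: 203.
Day-of-year of February 14, 2026: 45.
2024 has 366 days, so 366 − 203 = 163 days remain in 2024.
Full years: 2025: 365. Sum = 365.
Total: 163 + 365 + 45 = 573 days.
573 mod 7 = 6, so 6 days before Saturday is Sunday.

Sunday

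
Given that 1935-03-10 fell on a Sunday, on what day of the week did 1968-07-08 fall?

Day-of-year of March 10, 1935: 69.
Day-of-year of July 8, 1968: 190.
1935 has 365 days, so 365 − 69 = 296 days remain in 1935.
Full years 1936–1967: 24 common + 8 leap = 24×365 + 8×366 = 11688 days.
Total: 296 + 11688 + 190 = 12174 days.
12174 mod 7 = 1, so 1 day after Sunday is Monday.

Monday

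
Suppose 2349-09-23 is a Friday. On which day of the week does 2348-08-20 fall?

Friday

Count forward from the earlier date (August 20, 2348) to the later (September 23, 2349):
August 2348: 31 − 20 = 11 days remain.
Then 12 full months totalling 365 days.
September 1–23, 2349: 23 days.
Total: 11 + 365 + 23 = 399 days.
399 is a multiple of 7, so 2348-08-20 falls on the same weekday: Friday.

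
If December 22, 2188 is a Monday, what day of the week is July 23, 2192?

December 22, 2188 → December 22, 2189: 365 days.
December 22, 2189 → December 22, 2190: 365 days.
December 22, 2190 → December 22, 2191: 365 days.
December 2191: 31 − 22 = 9 days remain.
Then January (31), February 2192 (29), March (31), April (30), May (31), June (30): 31 + 29 + 31 + 30 + 31 + 30 = 182 days.
July 1–23, 2192: 23 days.
Residual: 214 days.
Total: 1309 days.
1309 is a multiple of 7, so July 23, 2192 falls on the same weekday: Monday.

Monday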